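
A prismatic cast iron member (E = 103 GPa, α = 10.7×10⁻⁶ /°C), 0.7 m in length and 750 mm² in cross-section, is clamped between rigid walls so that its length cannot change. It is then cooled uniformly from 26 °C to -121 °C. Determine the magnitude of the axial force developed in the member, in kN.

P ≈ 122 kN (tensile)

The ends cannot move, so σ = EαΔT = 103×10³ × 10.7×10⁻⁶ × 147 = 162 MPa.
P = AEαΔT = 750 × 103×10³ × 10.7×10⁻⁶ × 147 = 121.5 kN (tensile).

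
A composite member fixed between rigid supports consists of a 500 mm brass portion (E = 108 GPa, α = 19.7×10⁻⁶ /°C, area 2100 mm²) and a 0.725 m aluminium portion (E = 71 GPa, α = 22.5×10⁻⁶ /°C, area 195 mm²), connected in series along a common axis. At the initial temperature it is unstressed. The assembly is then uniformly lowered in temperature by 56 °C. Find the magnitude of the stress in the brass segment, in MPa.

σ ≈ 12.8 MPa (tensile)

Free thermal contraction of the whole bar: Σ αᵢΔT Lᵢ = 19.7×10⁻⁶×56×500 + 22.5×10⁻⁶×56×725 = 1.465 mm.
The rigid supports impose zero overall length change; the single axial force P common to all segments must satisfy P Σ Lᵢ/(AᵢEᵢ) = δ_free.
Σ Lᵢ/(AᵢEᵢ) = 500/(2100×108×10³) + 725/(195×71×10³) = 5.457×10⁻⁵ mm/N.
P = 1.465 / 5.457×10⁻⁵ = 26850 N = 26.85 kN, tensile.
σ_{brass} = P / A = 26850 / 2100 = 12.78 MPa.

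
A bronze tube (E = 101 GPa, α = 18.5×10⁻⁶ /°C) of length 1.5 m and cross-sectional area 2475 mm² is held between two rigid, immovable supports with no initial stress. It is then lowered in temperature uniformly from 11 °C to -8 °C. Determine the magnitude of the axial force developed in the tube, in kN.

P ≈ 87.9 kN (tensile)

Full restraint means ε = 0, so the stress is σ = EαΔT = 101×10³ × 18.5×10⁻⁶ × 19 = 35.5 MPa.
P = AEαΔT = 2475 × 101×10³ × 18.5×10⁻⁶ × 19 = 87.87 kN (tensile).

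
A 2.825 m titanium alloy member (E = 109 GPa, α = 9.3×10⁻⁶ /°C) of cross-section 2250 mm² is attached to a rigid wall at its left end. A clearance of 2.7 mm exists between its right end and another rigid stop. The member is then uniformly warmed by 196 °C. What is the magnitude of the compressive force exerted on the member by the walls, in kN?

P ≈ 213 kN

Free thermal elongation = αΔT L = 9.3×10⁻⁶ × 196 × 2825 = 5.149 mm.
The gap closes (δ_free > 2.7 mm) and the wall then resists a further 5.149 − 2.7 = 2.449 mm of expansion.
Compatibility: PL/(AE) = 2.449 mm, so σ = P/A = E × (2.449/2825) = 94.51 MPa.
P = σA = 94.51 × 2250 = 212.6 kN.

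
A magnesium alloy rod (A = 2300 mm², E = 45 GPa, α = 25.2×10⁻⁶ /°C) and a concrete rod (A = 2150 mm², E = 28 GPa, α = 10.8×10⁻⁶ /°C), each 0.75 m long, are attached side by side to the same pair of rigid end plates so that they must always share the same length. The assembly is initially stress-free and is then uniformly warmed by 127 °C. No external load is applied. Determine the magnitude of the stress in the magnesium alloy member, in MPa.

The magnesium alloy has the larger α, so on heating it would change length more than the concrete if both were free. The rigid plates force a common final length, so the magnesium alloy is put into compression and the concrete into tension, with equal and opposite forces P (no external load).
Setting the final lengths equal and cancelling L: (α₁ − α₂)ΔT = P/(A₁E₁) + P/(A₂E₂).
|α₁ − α₂|·ΔT = 14.4×10⁻⁶ × 127 = 0.001829.
1/(A₁E₁) + 1/(A₂E₂) = 1/(2300×45×10³) + 1/(2150×28×10³) = 2.627×10⁻⁸ N⁻¹.
So P = 0.001829 / 2.627×10⁻⁸ = 69.61 kN.
σ_{magnesium alloy} = P/A₁ = 69610/2300 = 30.26 MPa, compressive.

σ ≈ 30.3 MPa (compressive)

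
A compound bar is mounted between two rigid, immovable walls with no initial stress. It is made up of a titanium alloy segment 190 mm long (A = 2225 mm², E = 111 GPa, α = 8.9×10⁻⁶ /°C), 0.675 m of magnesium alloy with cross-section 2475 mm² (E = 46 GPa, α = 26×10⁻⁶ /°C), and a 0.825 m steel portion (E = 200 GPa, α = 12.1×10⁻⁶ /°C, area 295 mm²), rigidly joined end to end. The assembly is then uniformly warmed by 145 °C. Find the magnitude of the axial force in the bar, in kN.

P ≈ 205 kN (compressive)

Free thermal expansion of the whole bar: Σ αᵢΔT Lᵢ = 8.9×10⁻⁶×145×190 + 26×10⁻⁶×145×675 + 12.1×10⁻⁶×145×825 = 4.237 mm.
The rigid supports impose zero overall length change; the single axial force P common to all segments must satisfy P Σ Lᵢ/(AᵢEᵢ) = δ_free.
The series flexibility is Σ Lᵢ/(AᵢEᵢ) = 190/(2225×111×10³) + 675/(2475×46×10³) + 825/(295×200×10³) = 2.068×10⁻⁵ mm/N.
P = 4.237 / 2.068×10⁻⁵ = 204900 N = 204.9 kN, compressive.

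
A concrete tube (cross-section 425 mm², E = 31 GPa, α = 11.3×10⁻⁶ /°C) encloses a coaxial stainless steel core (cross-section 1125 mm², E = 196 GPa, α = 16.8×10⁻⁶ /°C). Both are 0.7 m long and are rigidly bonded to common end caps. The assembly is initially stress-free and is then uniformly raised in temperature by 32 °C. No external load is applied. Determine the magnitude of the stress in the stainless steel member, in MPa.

The stainless steel has the larger α, so on heating it would change length more than the concrete if both were free. The rigid plates force a common final length, so the stainless steel is put into compression and the concrete into tension, with equal and opposite forces P (no external load).
Compatibility of the two members (thermal + elastic change equal): (α₁ − α₂)ΔT = P·[1/(A₁E₁) + 1/(A₂E₂)].
|α₁ − α₂|·ΔT = 5.5×10⁻⁶ × 32 = 0.000176.
1/(A₁E₁) + 1/(A₂E₂) = 1/(425×31×10³) + 1/(1125×196×10³) = 8.044×10⁻⁸ N⁻¹.
P = 0.000176 / 8.044×10⁻⁸ = 2188 N = 2.188 kN.
σ_{stainless steel} = P/A₂ = 2188/1125 = 1.945 MPa, compressive.

σ ≈ 1.94 MPa (compressive)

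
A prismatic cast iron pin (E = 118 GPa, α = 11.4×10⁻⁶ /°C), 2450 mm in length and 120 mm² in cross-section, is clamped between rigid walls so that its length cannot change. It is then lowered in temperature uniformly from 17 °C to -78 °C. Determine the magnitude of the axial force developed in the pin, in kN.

P ≈ 15.3 kN (tensile)

Full restraint means ε = 0, so the stress is σ = EαΔT = 118×10³ × 11.4×10⁻⁶ × 95 = 127.8 MPa.
Then P = σA = 127.8 × 120 mm² = 15.34 kN, tensile.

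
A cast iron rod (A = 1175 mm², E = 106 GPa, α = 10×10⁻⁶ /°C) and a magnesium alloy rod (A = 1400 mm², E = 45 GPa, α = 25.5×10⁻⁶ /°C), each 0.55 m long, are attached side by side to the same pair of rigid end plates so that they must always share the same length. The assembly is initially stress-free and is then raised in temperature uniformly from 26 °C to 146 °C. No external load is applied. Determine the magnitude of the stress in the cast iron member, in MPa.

Both members must finish at the same length. With the larger α, the magnesium alloy tends to over-expand; the plates restrain it, putting the magnesium alloy in compression and the cast iron in tension. With no external load the two internal forces are equal and opposite, magnitude P.
Compatibility of the two members (thermal + elastic change equal): (α₁ − α₂)ΔT = P·[1/(A₁E₁) + 1/(A₂E₂)].
|α₁ − α₂|·ΔT = 15.5×10⁻⁶ × 120 = 0.00186.
1/(A₁E₁) + 1/(A₂E₂) = 1/(1175×106×10³) + 1/(1400×45×10³) = 2.39×10⁻⁸ N⁻¹.
P = 0.00186 / 2.39×10⁻⁸ = 77820 N = 77.82 kN.
σ_{cast iron} = P/A₁ = 77820/1175 = 66.23 MPa, tensile.

σ ≈ 66.2 MPa (tensile)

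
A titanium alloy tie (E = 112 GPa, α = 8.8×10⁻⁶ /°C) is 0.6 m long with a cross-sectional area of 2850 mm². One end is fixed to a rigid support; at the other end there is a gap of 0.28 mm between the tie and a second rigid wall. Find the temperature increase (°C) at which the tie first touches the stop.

Contact occurs when the free expansion equals the gap: αΔT L = 0.28 mm.
So ΔT = g/(αL) = 0.28/(8.8×10⁻⁶ × 600) = 53.03 °C.

ΔT ≈ 53 °C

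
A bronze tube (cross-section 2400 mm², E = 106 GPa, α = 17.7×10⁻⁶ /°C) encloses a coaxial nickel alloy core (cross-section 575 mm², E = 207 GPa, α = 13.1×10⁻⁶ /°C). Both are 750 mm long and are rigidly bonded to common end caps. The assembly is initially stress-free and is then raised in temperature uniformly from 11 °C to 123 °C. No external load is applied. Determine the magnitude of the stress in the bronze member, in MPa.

σ ≈ 17.4 MPa (compressive)

The bronze has the larger α, so on heating it would change length more than the nickel alloy if both were free. The rigid plates force a common final length, so the bronze is put into compression and the nickel alloy into tension, with equal and opposite forces P (no external load).
Equating the net (thermal + elastic) strains gives |α₁ − α₂|·ΔT = P·[1/(A₁E₁) + 1/(A₂E₂)].
|α₁ − α₂|·ΔT = 4.6×10⁻⁶ × 112 = 0.0005152.
1/(A₁E₁) + 1/(A₂E₂) = 1/(2400×106×10³) + 1/(575×207×10³) = 1.233×10⁻⁸ N⁻¹.
P = 0.0005152 / 1.233×10⁻⁸ = 41780 N = 41.78 kN.
σ_{bronze} = P/A₁ = 41780/2400 = 17.41 MPa, compressive.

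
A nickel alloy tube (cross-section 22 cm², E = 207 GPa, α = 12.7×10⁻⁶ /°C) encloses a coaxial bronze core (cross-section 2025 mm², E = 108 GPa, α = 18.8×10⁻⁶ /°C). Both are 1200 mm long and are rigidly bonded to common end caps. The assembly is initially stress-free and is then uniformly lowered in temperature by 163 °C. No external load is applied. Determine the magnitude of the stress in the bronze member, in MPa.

σ ≈ 72.5 MPa (tensile)

Equilibrium of a rigid end plate with no external load gives equal and opposite internal forces ±P in the two members. Since α_{bronze} > α_{nickel alloy}, cooling drives the bronze into tension and the nickel alloy into compression.
Setting the final lengths equal and cancelling L: (α₁ − α₂)ΔT = P/(A₁E₁) + P/(A₂E₂).
|α₁ − α₂|·ΔT = 6.1×10⁻⁶ × 163 = 0.0009943.
1/(A₁E₁) + 1/(A₂E₂) = 1/(2200×207×10³) + 1/(2025×108×10³) = 6.768×10⁻⁹ N⁻¹.
P = 0.0009943 / 6.768×10⁻⁹ = 146900 N = 146.9 kN.
σ_{bronze} = P/A₂ = 146900/2025 = 72.55 MPa, tensile.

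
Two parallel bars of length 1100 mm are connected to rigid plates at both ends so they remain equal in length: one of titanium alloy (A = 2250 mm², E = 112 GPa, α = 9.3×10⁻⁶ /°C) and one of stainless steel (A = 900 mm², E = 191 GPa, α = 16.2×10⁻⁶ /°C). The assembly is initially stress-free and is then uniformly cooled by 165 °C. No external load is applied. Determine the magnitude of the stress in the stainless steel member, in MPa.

σ ≈ 129 MPa (tensile)

Equilibrium of a rigid end plate with no external load gives equal and opposite internal forces ±P in the two members. Since α_{stainless steel} > α_{titanium alloy}, cooling drives the stainless steel into tension and the titanium alloy into compression.
Equating the net (thermal + elastic) strains gives |α₁ − α₂|·ΔT = P·[1/(A₁E₁) + 1/(A₂E₂)].
|α₁ − α₂|·ΔT = 6.9×10⁻⁶ × 165 = 0.001138.
1/(A₁E₁) + 1/(A₂E₂) = 1/(2250×112×10³) + 1/(900×191×10³) = 9.786×10⁻⁹ N⁻¹.
P = 0.001138 / 9.786×10⁻⁹ = 116300 N = 116.3 kN.
σ_{stainless steel} = P/A₂ = 116300/900 = 129.3 MPa, tensile.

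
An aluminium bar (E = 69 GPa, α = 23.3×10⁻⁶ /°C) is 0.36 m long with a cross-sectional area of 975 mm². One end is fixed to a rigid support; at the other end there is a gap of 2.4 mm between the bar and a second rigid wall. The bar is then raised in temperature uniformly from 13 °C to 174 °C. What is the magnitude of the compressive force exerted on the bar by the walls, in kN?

P ≈ 0 kN

Free thermal elongation = αΔT L = 23.3×10⁻⁶ × 161 × 360 = 1.35 mm.
This is smaller than the 2.4 mm clearance, so the bar expands freely without reaching the stop — the stress is zero.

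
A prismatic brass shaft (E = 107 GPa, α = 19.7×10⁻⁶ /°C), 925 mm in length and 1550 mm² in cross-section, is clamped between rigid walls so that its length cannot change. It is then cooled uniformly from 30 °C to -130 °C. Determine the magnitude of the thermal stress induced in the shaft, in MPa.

The supports are rigid, so the total axial strain is zero. The restrained thermal strain is ε = αΔT = 19.7×10⁻⁶ × 160 = 3152×10⁻⁶.
σ = EαΔT = 107×10³ × 19.7×10⁻⁶ × 160 = 337.3 MPa (tensile; the shaft is trying to contract).

σ ≈ 337 MPa (tensile)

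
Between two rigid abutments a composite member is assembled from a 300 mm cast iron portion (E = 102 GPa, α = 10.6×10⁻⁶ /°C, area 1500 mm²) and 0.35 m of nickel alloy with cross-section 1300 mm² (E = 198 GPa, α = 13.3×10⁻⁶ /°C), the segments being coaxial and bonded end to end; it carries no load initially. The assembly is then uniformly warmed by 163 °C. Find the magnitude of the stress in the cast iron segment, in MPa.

σ ≈ 256 MPa (compressive)

If the supports were absent, the total length change would be Σ αᵢΔT Lᵢ = 10.6×10⁻⁶×163×300 + 13.3×10⁻⁶×163×350 = 1.277 mm.
The walls prevent any net length change, so an axial force P (same in every segment) develops. Compatibility: P · Σ Lᵢ/(AᵢEᵢ) = δ_free.
The series flexibility is Σ Lᵢ/(AᵢEᵢ) = 300/(1500×102×10³) + 350/(1300×198×10³) = 3.321×10⁻⁶ mm/N.
Hence P = δ_free / Σ(L/AE) = 1.277/3.321×10⁻⁶ = 384.6 kN (compressive).
σ_{cast iron} = P / A = 384600 / 1500 = 256.4 MPa.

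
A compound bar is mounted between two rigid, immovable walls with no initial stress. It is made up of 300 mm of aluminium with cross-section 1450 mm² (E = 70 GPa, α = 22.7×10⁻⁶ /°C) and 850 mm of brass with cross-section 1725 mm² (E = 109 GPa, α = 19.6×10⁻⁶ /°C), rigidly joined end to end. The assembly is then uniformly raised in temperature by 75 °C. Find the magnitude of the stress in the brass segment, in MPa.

If the supports were absent, the total length change would be Σ αᵢΔT Lᵢ = 22.7×10⁻⁶×75×300 + 19.6×10⁻⁶×75×850 = 1.76 mm.
The rigid supports impose zero overall length change; the single axial force P common to all segments must satisfy P Σ Lᵢ/(AᵢEᵢ) = δ_free.
Σ Lᵢ/(AᵢEᵢ) = 300/(1450×70×10³) + 850/(1725×109×10³) = 7.476×10⁻⁶ mm/N.
P = 1.76 / 7.476×10⁻⁶ = 235400 N = 235.4 kN, compressive.
σ_{brass} = P / A = 235400 / 1725 = 136.5 MPa.

σ ≈ 136 MPa (compressive)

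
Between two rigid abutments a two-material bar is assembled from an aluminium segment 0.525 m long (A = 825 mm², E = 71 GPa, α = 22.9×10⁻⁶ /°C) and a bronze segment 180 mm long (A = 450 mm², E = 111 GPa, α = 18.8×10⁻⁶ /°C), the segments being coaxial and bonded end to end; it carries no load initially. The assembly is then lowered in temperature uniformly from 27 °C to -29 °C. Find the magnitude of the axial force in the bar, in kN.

P ≈ 68.7 kN (tensile)

With the walls removed the bar would change length by δ_free = Σ αᵢΔT Lᵢ = 22.9×10⁻⁶×56×525 + 18.8×10⁻⁶×56×180 = 0.8628 mm.
Since the ends are fixed, an axial force P builds up, equal in every segment, with P · Σ Lᵢ/(AᵢEᵢ) = δ_free.
Σ Lᵢ/(AᵢEᵢ) = 525/(825×71×10³) + 180/(450×111×10³) = 1.257×10⁻⁵ mm/N.
Hence P = δ_free / Σ(L/AE) = 0.8628/1.257×10⁻⁵ = 68.66 kN (tensile).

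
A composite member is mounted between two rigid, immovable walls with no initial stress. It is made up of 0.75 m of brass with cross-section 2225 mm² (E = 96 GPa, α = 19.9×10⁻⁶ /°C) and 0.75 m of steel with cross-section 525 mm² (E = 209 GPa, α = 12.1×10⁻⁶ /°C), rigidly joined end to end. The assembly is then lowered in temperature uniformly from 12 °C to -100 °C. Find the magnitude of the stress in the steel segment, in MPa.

σ ≈ 495 MPa (tensile)

With the walls removed the bar would change length by δ_free = Σ αᵢΔT Lᵢ = 19.9×10⁻⁶×112×750 + 12.1×10⁻⁶×112×750 = 2.688 mm.
The rigid supports impose zero overall length change; the single axial force P common to all segments must satisfy P Σ Lᵢ/(AᵢEᵢ) = δ_free.
Σ Lᵢ/(AᵢEᵢ) = 750/(2225×96×10³) + 750/(525×209×10³) = 1.035×10⁻⁵ mm/N.
Hence P = δ_free / Σ(L/AE) = 2.688/1.035×10⁻⁵ = 259.8 kN (tensile).
σ_{steel} = P / A = 259800 / 525 = 494.9 MPa.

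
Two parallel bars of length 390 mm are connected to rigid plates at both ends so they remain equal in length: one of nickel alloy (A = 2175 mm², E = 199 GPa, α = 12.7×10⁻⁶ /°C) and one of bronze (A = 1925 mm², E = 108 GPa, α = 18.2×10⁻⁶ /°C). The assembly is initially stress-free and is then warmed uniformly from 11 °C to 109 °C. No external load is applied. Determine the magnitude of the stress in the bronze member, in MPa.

σ ≈ 39.3 MPa (compressive)

Both members must finish at the same length. With the larger α, the bronze tends to over-expand; the plates restrain it, putting the bronze in compression and the nickel alloy in tension. With no external load the two internal forces are equal and opposite, magnitude P.
Setting the final lengths equal and cancelling L: (α₁ − α₂)ΔT = P/(A₁E₁) + P/(A₂E₂).
|α₁ − α₂|·ΔT = 5.5×10⁻⁶ × 98 = 0.000539.
1/(A₁E₁) + 1/(A₂E₂) = 1/(2175×199×10³) + 1/(1925×108×10³) = 7.12×10⁻⁹ N⁻¹.
So P = 0.000539 / 7.12×10⁻⁹ = 75.7 kN.
σ_{bronze} = P/A₂ = 75700/1925 = 39.32 MPa, compressive.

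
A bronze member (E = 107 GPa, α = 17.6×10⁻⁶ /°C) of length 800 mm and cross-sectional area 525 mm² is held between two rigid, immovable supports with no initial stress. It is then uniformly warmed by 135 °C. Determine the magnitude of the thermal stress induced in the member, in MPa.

σ ≈ 254 MPa (compressive)

The supports are rigid, so the total axial strain is zero. The restrained thermal strain is ε = αΔT = 17.6×10⁻⁶ × 135 = 2376×10⁻⁶.
σ = EαΔT = 107×10³ × 17.6×10⁻⁶ × 135 = 254.2 MPa (compressive; the member is trying to expand).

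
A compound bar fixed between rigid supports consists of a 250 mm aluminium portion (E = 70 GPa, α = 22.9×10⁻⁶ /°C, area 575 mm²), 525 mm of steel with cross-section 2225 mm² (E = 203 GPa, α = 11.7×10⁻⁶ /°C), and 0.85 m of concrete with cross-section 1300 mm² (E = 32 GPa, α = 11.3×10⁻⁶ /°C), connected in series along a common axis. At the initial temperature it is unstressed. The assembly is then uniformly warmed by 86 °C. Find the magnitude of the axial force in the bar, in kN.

With the walls removed the bar would change length by δ_free = Σ αᵢΔT Lᵢ = 22.9×10⁻⁶×86×250 + 11.7×10⁻⁶×86×525 + 11.3×10⁻⁶×86×850 = 1.847 mm.
The rigid supports impose zero overall length change; the single axial force P common to all segments must satisfy P Σ Lᵢ/(AᵢEᵢ) = δ_free.
Σ Lᵢ/(AᵢEᵢ) = 250/(575×70×10³) + 525/(2225×203×10³) + 850/(1300×32×10³) = 2.781×10⁻⁵ mm/N.
Hence P = δ_free / Σ(L/AE) = 1.847/2.781×10⁻⁵ = 66.41 kN (compressive).

P ≈ 66.4 kN (compressive)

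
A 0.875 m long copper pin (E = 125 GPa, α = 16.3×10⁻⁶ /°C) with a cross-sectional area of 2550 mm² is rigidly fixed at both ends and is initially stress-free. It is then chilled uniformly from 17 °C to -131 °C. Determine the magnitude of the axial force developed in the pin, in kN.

The ends cannot move, so σ = EαΔT = 125×10³ × 16.3×10⁻⁶ × 148 = 301.6 MPa.
Then P = σA = 301.6 × 2550 mm² = 769 kN, tensile.

P ≈ 769 kN (tensile)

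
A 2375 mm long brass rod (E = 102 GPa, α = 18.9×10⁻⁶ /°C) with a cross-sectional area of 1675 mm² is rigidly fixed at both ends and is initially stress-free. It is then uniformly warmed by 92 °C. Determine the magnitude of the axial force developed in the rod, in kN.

P ≈ 297 kN (compressive)

With zero net strain, σ = E·αΔT = 102 GPa × 18.9×10⁻⁶ × 92 = 177.4 MPa.
Then P = σA = 177.4 × 1675 mm² = 297.1 kN, compressive.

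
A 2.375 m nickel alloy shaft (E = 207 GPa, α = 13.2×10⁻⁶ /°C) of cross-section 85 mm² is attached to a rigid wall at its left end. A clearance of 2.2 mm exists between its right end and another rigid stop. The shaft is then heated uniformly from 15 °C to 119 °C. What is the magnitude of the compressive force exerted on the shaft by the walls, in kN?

If the wall were absent the shaft would grow by αΔT L = 13.2×10⁻⁶ × 104 × 2375 = 3.26 mm.
This exceeds the 2.2 mm gap, so the wall pushes back. The portion of expansion that must be recovered elastically is δ_free − gap = 3.26 − 2.2 = 1.06 mm.
So σ = E(δ_free − g)/L = 207×10³ × 1.06/2375 = 92.42 MPa.
P = σA = 92.42 × 85 = 7.856 kN.

P ≈ 7.86 kN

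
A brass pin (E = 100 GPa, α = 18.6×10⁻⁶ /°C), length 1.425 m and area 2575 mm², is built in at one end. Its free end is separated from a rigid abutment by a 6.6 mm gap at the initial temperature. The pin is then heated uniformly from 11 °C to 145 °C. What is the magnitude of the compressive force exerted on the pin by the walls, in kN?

If the wall were absent the pin would grow by αΔT L = 18.6×10⁻⁶ × 134 × 1425 = 3.552 mm.
Since δ_free = 3.55 mm is less than the 6.6 mm gap, the pin never touches the wall. No axial force develops.

P ≈ 0 kN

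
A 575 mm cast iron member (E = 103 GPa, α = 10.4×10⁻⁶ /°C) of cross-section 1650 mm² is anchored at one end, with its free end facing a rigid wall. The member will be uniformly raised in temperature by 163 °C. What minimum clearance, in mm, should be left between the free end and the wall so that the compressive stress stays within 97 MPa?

With no wall the member would lengthen by αΔT L = 10.4×10⁻⁶ × 163 × 575 = 0.9747 mm.
At the allowable stress the elastic shortening the wall may impose is σL/E = 97 × 575 / (103×10³) = 0.5415 mm.
The gap must absorb the remainder: g_min = 0.9747 − 0.5415 = 0.4332 mm.

g ≈ 0.433 mm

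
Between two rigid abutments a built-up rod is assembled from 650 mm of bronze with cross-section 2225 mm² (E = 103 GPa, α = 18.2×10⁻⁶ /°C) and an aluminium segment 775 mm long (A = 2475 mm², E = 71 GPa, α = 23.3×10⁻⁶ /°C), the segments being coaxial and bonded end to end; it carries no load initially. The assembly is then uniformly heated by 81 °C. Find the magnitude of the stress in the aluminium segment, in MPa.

With the walls removed the bar would change length by δ_free = Σ αᵢΔT Lᵢ = 18.2×10⁻⁶×81×650 + 23.3×10⁻⁶×81×775 = 2.421 mm.
The rigid supports impose zero overall length change; the single axial force P common to all segments must satisfy P Σ Lᵢ/(AᵢEᵢ) = δ_free.
The series flexibility is Σ Lᵢ/(AᵢEᵢ) = 650/(2225×103×10³) + 775/(2475×71×10³) = 7.247×10⁻⁶ mm/N.
P = 2.421 / 7.247×10⁻⁶ = 334100 N = 334.1 kN, compressive.
σ_{aluminium} = P / A = 334100 / 2475 = 135 MPa.

σ ≈ 135 MPa (compressive)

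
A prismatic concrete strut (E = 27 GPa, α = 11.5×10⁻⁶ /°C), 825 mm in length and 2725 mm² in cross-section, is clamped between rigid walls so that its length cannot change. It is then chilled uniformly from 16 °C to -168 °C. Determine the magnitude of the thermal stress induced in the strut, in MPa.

σ ≈ 57.1 MPa (tensile)

Because both ends are immovable the net strain is zero, and the suppressed thermal strain is αΔT = 11.5×10⁻⁶ × 184 = 2116×10⁻⁶.
Hence σ = E·αΔT = 27×10³ × 2116×10⁻⁶ = 57.13 MPa, tensile.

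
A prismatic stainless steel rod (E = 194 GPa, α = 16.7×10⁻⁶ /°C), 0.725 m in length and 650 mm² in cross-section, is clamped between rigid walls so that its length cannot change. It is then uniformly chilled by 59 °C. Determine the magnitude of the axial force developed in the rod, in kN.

P ≈ 124 kN (tensile)

The ends cannot move, so σ = EαΔT = 194×10³ × 16.7×10⁻⁶ × 59 = 191.1 MPa.
Then P = σA = 191.1 × 650 mm² = 124.2 kN, tensile.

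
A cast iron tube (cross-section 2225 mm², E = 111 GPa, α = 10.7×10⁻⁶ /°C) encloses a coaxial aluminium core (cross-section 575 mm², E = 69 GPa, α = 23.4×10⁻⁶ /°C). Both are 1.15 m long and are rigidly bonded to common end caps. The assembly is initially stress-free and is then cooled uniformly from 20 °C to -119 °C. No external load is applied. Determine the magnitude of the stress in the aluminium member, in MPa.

σ ≈ 105 MPa (tensile)

Both members must finish at the same length. With the larger α, the aluminium tends to over-contract; the plates restrain it, putting the aluminium in tension and the cast iron in compression. With no external load the two internal forces are equal and opposite, magnitude P.
Setting the final lengths equal and cancelling L: (α₁ − α₂)ΔT = P/(A₁E₁) + P/(A₂E₂).
|α₁ − α₂|·ΔT = 12.7×10⁻⁶ × 139 = 0.001765.
1/(A₁E₁) + 1/(A₂E₂) = 1/(2225×111×10³) + 1/(575×69×10³) = 2.925×10⁻⁸ N⁻¹.
P = 0.001765 / 2.925×10⁻⁸ = 60340 N = 60.34 kN.
σ_{aluminium} = P/A₂ = 60340/575 = 104.9 MPa, tensile.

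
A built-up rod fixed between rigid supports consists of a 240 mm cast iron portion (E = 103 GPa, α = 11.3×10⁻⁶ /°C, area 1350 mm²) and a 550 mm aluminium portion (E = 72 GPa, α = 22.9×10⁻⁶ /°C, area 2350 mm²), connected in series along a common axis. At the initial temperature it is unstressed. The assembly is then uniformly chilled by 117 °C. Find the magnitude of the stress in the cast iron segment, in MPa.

σ ≈ 267 MPa (tensile)

With the walls removed the bar would change length by δ_free = Σ αᵢΔT Lᵢ = 11.3×10⁻⁶×117×240 + 22.9×10⁻⁶×117×550 = 1.791 mm.
Since the ends are fixed, an axial force P builds up, equal in every segment, with P · Σ Lᵢ/(AᵢEᵢ) = δ_free.
The series flexibility is Σ Lᵢ/(AᵢEᵢ) = 240/(1350×103×10³) + 550/(2350×72×10³) = 4.977×10⁻⁶ mm/N.
So P = 1.791 / 4.977×10⁻⁶ = 359.9 kN, tensile.
σ_{cast iron} = P / A = 359900 / 1350 = 266.6 MPa.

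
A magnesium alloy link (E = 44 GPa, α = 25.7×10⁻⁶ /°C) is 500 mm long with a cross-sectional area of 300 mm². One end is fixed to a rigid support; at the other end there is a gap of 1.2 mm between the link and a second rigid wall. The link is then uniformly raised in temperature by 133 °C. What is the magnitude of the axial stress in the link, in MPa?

σ ≈ 44.8 MPa (compressive)

If the wall were absent the link would grow by αΔT L = 25.7×10⁻⁶ × 133 × 500 = 1.709 mm.
The gap closes (δ_free > 1.2 mm) and the wall then resists a further 1.709 − 1.2 = 0.5091 mm of expansion.
That suppressed elongation corresponds to σ = E·Δ/L = 44×10³ × 0.5091/500 = 44.8 MPa.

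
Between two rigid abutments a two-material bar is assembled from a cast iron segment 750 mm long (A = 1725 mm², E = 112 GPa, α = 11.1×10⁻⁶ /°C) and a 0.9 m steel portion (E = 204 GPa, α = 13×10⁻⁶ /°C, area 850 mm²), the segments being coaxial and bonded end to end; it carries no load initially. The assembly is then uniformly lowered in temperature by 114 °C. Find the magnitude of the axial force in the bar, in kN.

If the supports were absent, the total length change would be Σ αᵢΔT Lᵢ = 11.1×10⁻⁶×114×750 + 13×10⁻⁶×114×900 = 2.283 mm.
The rigid supports impose zero overall length change; the single axial force P common to all segments must satisfy P Σ Lᵢ/(AᵢEᵢ) = δ_free.
Σ Lᵢ/(AᵢEᵢ) = 750/(1725×112×10³) + 900/(850×204×10³) = 9.072×10⁻⁶ mm/N.
Hence P = δ_free / Σ(L/AE) = 2.283/9.072×10⁻⁶ = 251.6 kN (tensile).

P ≈ 252 kN (tensile)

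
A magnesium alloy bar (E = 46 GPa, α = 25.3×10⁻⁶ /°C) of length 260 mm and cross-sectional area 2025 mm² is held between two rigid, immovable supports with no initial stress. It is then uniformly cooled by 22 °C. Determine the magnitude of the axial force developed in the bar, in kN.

P ≈ 51.8 kN (tensile)

Full restraint means ε = 0, so the stress is σ = EαΔT = 46×10³ × 25.3×10⁻⁶ × 22 = 25.6 MPa.
Then P = σA = 25.6 × 2025 mm² = 51.85 kN, tensile.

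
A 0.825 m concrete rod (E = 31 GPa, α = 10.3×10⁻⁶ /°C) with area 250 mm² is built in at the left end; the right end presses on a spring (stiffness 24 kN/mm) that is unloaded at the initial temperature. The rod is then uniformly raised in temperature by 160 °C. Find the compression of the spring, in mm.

The unrestrained thermal change is αΔT L = 10.3×10⁻⁶ × 160 × 825 = 1.36 mm.
With a force P in the spring, the elastic change of the rod is PL/(AE) and that of the spring is P/k; compatibility requires their sum to equal δ_free.
P [ L/(AE) + 1/k ] = δ_free → P [ 825/(250×31×10³) + 1/(24×10³) ] = 1.36.
P = 1.36 / 0.0001481 = 9179 N.
Spring compression = P/k = 9179/(24×10³) = 0.3825 mm.

δ ≈ 0.382 mm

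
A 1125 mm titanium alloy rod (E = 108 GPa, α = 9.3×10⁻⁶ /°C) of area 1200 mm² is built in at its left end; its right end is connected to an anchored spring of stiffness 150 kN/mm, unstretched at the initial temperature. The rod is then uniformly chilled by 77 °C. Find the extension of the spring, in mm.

δ ≈ 0.35 mm

If the spring were absent the rod would shorten by αΔT L = 9.3×10⁻⁶ × 77 × 1125 = 0.8056 mm.
With a force P in the spring, the elastic change of the rod is PL/(AE) and that of the spring is P/k; compatibility requires their sum to equal δ_free.
So P = δ_free / [L/(AE) + 1/k] = 0.8056 / [ 1125/(1200×108×10³) + 1/(150×10³) ].
P = 0.8056 / 1.535×10⁻⁵ = 52490 N.
Spring extension = P/k = 52490/(150×10³) = 0.3499 mm.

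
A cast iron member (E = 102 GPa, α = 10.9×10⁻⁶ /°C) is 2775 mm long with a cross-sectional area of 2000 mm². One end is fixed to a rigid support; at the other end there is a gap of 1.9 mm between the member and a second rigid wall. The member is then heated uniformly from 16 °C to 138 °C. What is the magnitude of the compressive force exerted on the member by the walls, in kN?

P ≈ 132 kN

Free thermal elongation = αΔT L = 10.9×10⁻⁶ × 122 × 2775 = 3.69 mm.
After closing the 1.9 mm clearance, 3.69 − 1.9 = 1.79 mm of expansion remains to be suppressed by the wall.
That suppressed elongation corresponds to σ = E·Δ/L = 102×10³ × 1.79/2775 = 65.8 MPa.
P = σA = 65.8 × 2000 = 131.6 kN.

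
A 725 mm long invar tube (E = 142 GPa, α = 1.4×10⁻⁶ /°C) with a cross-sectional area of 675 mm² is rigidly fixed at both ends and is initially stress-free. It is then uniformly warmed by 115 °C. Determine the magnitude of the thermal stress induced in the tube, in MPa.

σ ≈ 22.9 MPa (compressive)

Because both ends are immovable the net strain is zero, and the suppressed thermal strain is αΔT = 1.4×10⁻⁶ × 115 = 161×10⁻⁶.
The stress required to suppress this strain is σ = Eε = 142×10³ × 161×10⁻⁶ = 22.86 MPa, compressive since the tube is trying to expand.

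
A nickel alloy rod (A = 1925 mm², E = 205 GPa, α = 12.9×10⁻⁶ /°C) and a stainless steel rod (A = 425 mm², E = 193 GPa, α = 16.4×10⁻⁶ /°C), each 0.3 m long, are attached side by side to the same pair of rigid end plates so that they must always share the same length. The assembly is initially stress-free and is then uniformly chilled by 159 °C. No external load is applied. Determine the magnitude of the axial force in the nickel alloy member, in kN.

Both members must finish at the same length. With the larger α, the stainless steel tends to over-contract; the plates restrain it, putting the stainless steel in tension and the nickel alloy in compression. With no external load the two internal forces are equal and opposite, magnitude P.
Setting the final lengths equal and cancelling L: (α₁ − α₂)ΔT = P/(A₁E₁) + P/(A₂E₂).
|α₁ − α₂|·ΔT = 3.5×10⁻⁶ × 159 = 0.0005565.
1/(A₁E₁) + 1/(A₂E₂) = 1/(1925×205×10³) + 1/(425×193×10³) = 1.473×10⁻⁸ N⁻¹.
P = 0.0005565 / 1.473×10⁻⁸ = 37790 N = 37.79 kN.

P ≈ 37.8 kN (compressive in the nickel alloy)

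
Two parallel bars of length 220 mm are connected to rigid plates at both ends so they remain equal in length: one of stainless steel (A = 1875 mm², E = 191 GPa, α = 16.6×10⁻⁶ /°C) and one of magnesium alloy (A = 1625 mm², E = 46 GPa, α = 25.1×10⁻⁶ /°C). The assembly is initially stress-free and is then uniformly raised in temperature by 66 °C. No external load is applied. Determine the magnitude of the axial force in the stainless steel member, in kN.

P ≈ 34.7 kN (tensile in the stainless steel)

The magnesium alloy has the larger α, so on heating it would change length more than the stainless steel if both were free. The rigid plates force a common final length, so the magnesium alloy is put into compression and the stainless steel into tension, with equal and opposite forces P (no external load).
Setting the final lengths equal and cancelling L: (α₁ − α₂)ΔT = P/(A₁E₁) + P/(A₂E₂).
|α₁ − α₂|·ΔT = 8.5×10⁻⁶ × 66 = 0.000561.
1/(A₁E₁) + 1/(A₂E₂) = 1/(1875×191×10³) + 1/(1625×46×10³) = 1.617×10⁻⁸ N⁻¹.
P = 0.000561 / 1.617×10⁻⁸ = 34690 N = 34.69 kN.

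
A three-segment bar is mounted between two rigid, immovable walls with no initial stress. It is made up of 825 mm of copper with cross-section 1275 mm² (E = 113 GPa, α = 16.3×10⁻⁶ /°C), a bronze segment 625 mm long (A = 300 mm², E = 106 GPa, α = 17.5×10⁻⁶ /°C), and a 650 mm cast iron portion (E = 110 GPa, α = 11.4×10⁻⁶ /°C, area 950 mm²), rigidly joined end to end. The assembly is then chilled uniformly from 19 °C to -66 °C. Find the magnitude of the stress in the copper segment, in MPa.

σ ≈ 67.1 MPa (tensile)

If the supports were absent, the total length change would be Σ αᵢΔT Lᵢ = 16.3×10⁻⁶×85×825 + 17.5×10⁻⁶×85×625 + 11.4×10⁻⁶×85×650 = 2.703 mm.
Since the ends are fixed, an axial force P builds up, equal in every segment, with P · Σ Lᵢ/(AᵢEᵢ) = δ_free.
The series flexibility is Σ Lᵢ/(AᵢEᵢ) = 825/(1275×113×10³) + 625/(300×106×10³) + 650/(950×110×10³) = 3.16×10⁻⁵ mm/N.
So P = 2.703 / 3.16×10⁻⁵ = 85.52 kN, tensile.
σ_{copper} = P / A = 85520 / 1275 = 67.08 MPa.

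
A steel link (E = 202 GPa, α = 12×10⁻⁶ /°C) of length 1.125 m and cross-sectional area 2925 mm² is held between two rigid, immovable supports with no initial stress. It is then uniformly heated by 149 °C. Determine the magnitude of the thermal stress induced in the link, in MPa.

σ ≈ 361 MPa (compressive)

Because both ends are immovable the net strain is zero, and the suppressed thermal strain is αΔT = 12×10⁻⁶ × 149 = 1788×10⁻⁶.
σ = EαΔT = 202×10³ × 12×10⁻⁶ × 149 = 361.2 MPa (compressive; the link is trying to expand).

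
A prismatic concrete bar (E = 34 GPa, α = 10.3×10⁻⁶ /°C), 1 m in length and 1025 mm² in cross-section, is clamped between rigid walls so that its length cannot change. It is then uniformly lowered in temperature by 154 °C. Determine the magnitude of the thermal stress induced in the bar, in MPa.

σ ≈ 53.9 MPa (tensile)

Because both ends are immovable the net strain is zero, and the suppressed thermal strain is αΔT = 10.3×10⁻⁶ × 154 = 1586.2×10⁻⁶.
σ = EαΔT = 34×10³ × 10.3×10⁻⁶ × 154 = 53.93 MPa (tensile; the bar is trying to contract).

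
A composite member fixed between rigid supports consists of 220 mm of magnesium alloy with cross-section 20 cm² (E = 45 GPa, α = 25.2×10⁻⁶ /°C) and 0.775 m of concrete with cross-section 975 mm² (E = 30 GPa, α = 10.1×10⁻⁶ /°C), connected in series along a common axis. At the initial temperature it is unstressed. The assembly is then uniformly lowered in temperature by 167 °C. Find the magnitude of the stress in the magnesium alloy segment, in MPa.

σ ≈ 38.6 MPa (tensile)

With the walls removed the bar would change length by δ_free = Σ αᵢΔT Lᵢ = 25.2×10⁻⁶×167×220 + 10.1×10⁻⁶×167×775 = 2.233 mm.
Since the ends are fixed, an axial force P builds up, equal in every segment, with P · Σ Lᵢ/(AᵢEᵢ) = δ_free.
The series flexibility is Σ Lᵢ/(AᵢEᵢ) = 220/(2000×45×10³) + 775/(975×30×10³) = 2.894×10⁻⁵ mm/N.
P = 2.233 / 2.894×10⁻⁵ = 77160 N = 77.16 kN, tensile.
σ_{magnesium alloy} = P / A = 77160 / 2000 = 38.58 MPa.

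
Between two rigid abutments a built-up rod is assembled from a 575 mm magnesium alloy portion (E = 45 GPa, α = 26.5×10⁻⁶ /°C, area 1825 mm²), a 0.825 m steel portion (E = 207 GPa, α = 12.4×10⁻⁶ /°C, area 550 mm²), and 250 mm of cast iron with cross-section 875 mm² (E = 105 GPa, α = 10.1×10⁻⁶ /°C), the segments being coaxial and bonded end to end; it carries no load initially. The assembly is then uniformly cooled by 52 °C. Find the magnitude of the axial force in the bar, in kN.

With the walls removed the bar would change length by δ_free = Σ αᵢΔT Lᵢ = 26.5×10⁻⁶×52×575 + 12.4×10⁻⁶×52×825 + 10.1×10⁻⁶×52×250 = 1.456 mm.
Since the ends are fixed, an axial force P builds up, equal in every segment, with P · Σ Lᵢ/(AᵢEᵢ) = δ_free.
The series flexibility is Σ Lᵢ/(AᵢEᵢ) = 575/(1825×45×10³) + 825/(550×207×10³) + 250/(875×105×10³) = 1.697×10⁻⁵ mm/N.
So P = 1.456 / 1.697×10⁻⁵ = 85.78 kN, tensile.

P ≈ 85.8 kN (tensile)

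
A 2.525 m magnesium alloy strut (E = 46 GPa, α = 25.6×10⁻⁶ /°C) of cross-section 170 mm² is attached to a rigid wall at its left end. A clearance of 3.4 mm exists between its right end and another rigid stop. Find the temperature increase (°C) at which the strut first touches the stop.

ΔT ≈ 52.6 °C

The gap closes when αΔT L = 3.4 mm, since the strut is still unstressed at that instant.
ΔT = 3.4 / (25.6×10⁻⁶ × 2525) = 52.6 °C.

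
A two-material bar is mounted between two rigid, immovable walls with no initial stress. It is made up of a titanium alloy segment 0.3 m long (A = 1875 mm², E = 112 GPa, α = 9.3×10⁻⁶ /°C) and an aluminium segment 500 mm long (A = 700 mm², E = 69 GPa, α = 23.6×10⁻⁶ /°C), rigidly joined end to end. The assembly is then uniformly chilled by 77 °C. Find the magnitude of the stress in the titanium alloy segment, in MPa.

σ ≈ 50.9 MPa (tensile)

With the walls removed the bar would change length by δ_free = Σ αᵢΔT Lᵢ = 9.3×10⁻⁶×77×300 + 23.6×10⁻⁶×77×500 = 1.123 mm.
The walls prevent any net length change, so an axial force P (same in every segment) develops. Compatibility: P · Σ Lᵢ/(AᵢEᵢ) = δ_free.
Σ Lᵢ/(AᵢEᵢ) = 300/(1875×112×10³) + 500/(700×69×10³) = 1.178×10⁻⁵ mm/N.
Hence P = δ_free / Σ(L/AE) = 1.123/1.178×10⁻⁵ = 95.36 kN (tensile).
σ_{titanium alloy} = P / A = 95360 / 1875 = 50.86 MPa.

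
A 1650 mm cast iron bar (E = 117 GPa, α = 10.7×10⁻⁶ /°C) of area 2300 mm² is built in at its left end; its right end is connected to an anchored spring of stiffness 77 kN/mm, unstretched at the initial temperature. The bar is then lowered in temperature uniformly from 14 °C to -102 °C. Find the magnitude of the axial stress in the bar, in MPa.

Free thermal contraction: δ_free = αΔT L = 10.7×10⁻⁶ × 116 × 1650 = 2.048 mm.
With a force P in the spring, the elastic change of the bar is PL/(AE) and that of the spring is P/k; compatibility requires their sum to equal δ_free.
P [ L/(AE) + 1/k ] = δ_free → P [ 1650/(2300×117×10³) + 1/(77×10³) ] = 2.048.
P = 2.048 / 1.912×10⁻⁵ = 107100 N.
σ = P/A = 107100/2300 = 46.57 MPa.

σ ≈ 46.6 MPa (tensile)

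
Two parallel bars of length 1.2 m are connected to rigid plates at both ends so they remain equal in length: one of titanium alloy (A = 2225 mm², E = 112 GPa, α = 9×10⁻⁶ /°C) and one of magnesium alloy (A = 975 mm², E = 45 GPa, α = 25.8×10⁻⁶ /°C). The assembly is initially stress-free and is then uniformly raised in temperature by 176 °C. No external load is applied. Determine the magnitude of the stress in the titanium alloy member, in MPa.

Both members must finish at the same length. With the larger α, the magnesium alloy tends to over-expand; the plates restrain it, putting the magnesium alloy in compression and the titanium alloy in tension. With no external load the two internal forces are equal and opposite, magnitude P.
Equating the net (thermal + elastic) strains gives |α₁ − α₂|·ΔT = P·[1/(A₁E₁) + 1/(A₂E₂)].
|α₁ − α₂|·ΔT = 16.8×10⁻⁶ × 176 = 0.002957.
1/(A₁E₁) + 1/(A₂E₂) = 1/(2225×112×10³) + 1/(975×45×10³) = 2.68×10⁻⁸ N⁻¹.
P = 0.002957 / 2.68×10⁻⁸ = 110300 N = 110.3 kN.
σ_{titanium alloy} = P/A₁ = 110300/2225 = 49.58 MPa, tensile.

σ ≈ 49.6 MPa (tensile)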